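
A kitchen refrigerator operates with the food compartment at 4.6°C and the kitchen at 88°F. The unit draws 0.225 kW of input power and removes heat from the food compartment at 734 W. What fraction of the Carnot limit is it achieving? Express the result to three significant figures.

Converting, Q̇_C = 734.0 W = 0.7340 kW, so COP_actual = Q̇_C/Ẇ = 0.7340/0.2250 = 3.262.
In absolute terms T_C = 277.75 K and T_H = 304.26 K, so ΔT = 26.51 K.
COP_Carnot = T_C/ΔT = 277.75/26.51 = 10.48.
η_II = COP_actual/COP_Carnot = 3.262/10.48 = 0.3114.

0.311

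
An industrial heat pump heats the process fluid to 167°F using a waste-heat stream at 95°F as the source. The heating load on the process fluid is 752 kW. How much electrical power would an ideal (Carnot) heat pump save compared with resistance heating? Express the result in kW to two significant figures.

670 kW

In absolute terms T_C = 308.15 K and T_H = 348.15 K, so ΔT = 40.00 K.
COP_Carnot = T_H/ΔT = 348.15/40.00 = 8.704.
Resistance heating needs Ẇ_res = Q̇_H = 752.0 kW; the reversible heat pump needs only Ẇ_hp = Q̇_H/COP = 86.40 kW.
Saving = 752.0 − 86.40 = 665.6 kW.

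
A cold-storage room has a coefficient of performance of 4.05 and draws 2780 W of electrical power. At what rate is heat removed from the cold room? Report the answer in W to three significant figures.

Q̇_C = COP × Ẇ = 4.05 × 2780 = 11260 W.

11300 W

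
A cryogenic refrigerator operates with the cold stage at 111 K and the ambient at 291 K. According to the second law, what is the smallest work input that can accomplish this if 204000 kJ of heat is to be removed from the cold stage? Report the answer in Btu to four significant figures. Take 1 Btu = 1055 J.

The reservoir spacing is ΔT = 291 − 111 = 180.0 K.
The reversible limit is COP_R = T_C/ΔT = 0.6167, so W_min = Q_C/COP = Q_C·ΔT/T_C.
W_min = 204000 × 180.0/111.00 = 330800 kJ = 313600 Btu.

313600 Btu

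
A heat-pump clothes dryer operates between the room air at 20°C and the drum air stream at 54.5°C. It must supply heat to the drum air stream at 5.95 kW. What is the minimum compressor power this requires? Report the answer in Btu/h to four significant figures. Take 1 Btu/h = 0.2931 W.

2138 Btu/h

In absolute terms T_C = 293.15 K and T_H = 327.65 K, so ΔT = 34.50 K.
COP_Carnot = T_H/ΔT = 327.65/34.50 = 9.497.
Ẇ_min = Q̇/COP_Carnot = 5.950/9.497 = 0.6265 kW = 2138 Btu/h.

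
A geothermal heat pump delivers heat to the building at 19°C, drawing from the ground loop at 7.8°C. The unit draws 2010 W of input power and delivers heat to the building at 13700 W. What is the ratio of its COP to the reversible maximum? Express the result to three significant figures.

COP_actual = Q̇_H/Ẇ = 13700/2010 = 6.816.
In absolute terms T_C = 280.95 K and T_H = 292.15 K, so ΔT = 11.20 K.
COP_Carnot = T_H/ΔT = 292.15/11.20 = 26.08.
η_II = COP_actual/COP_Carnot = 6.816/26.08 = 0.2613.

0.261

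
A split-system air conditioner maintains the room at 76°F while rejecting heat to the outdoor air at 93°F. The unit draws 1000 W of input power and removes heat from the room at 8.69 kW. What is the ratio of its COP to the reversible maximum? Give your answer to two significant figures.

Converting, Q̇_C = 8.690 kW = 8690 W, so COP_actual = Q̇_C/Ẇ = 8690/1000 = 8.690.
In absolute terms T_C = 297.59 K and T_H = 307.04 K, so ΔT = 9.444 K.
COP_Carnot = T_C/ΔT = 297.59/9.444 = 31.51.
η_II = COP_actual/COP_Carnot = 8.690/31.51 = 0.2758.

0.28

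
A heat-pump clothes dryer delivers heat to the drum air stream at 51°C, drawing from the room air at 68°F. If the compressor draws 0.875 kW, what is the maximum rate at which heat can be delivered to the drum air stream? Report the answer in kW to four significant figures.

9.149 kW

In absolute terms T_C = 293.15 K and T_H = 324.15 K, so ΔT = 31.00 K.
COP_Carnot = T_H/ΔT = 324.15/31.00 = 10.46.
Q̇_max = COP_Carnot × Ẇ = 10.46 × 0.8750 kW = 9.149 kW.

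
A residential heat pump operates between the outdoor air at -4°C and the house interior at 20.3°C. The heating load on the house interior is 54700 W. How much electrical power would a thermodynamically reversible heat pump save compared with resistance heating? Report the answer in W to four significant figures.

50170 W

In absolute terms T_C = 269.15 K and T_H = 293.45 K, so ΔT = 24.30 K.
COP_Carnot = T_H/ΔT = 293.45/24.30 = 12.08.
Resistance heating needs Ẇ_res = Q̇_H = 54700 W; the reversible heat pump needs only Ẇ_hp = Q̇_H/COP = 4530 W.
Saving = 54700 − 4530 = 50170 W.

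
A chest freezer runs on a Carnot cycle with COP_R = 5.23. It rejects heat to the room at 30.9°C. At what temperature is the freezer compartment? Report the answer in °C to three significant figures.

-17.9 °C

For a Carnot refrigerator COP_R = T_C/(T_H − T_C), so T_C = COP·T_H/(1 + COP).
With T_H = 304.05 K, T_C = 5.23 × 304.05/6.230 = 255.25 K.
Converting, 255.25 K = -17.90°C.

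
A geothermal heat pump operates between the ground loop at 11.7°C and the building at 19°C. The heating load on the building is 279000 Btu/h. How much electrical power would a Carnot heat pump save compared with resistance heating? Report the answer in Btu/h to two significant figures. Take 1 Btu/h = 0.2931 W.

In absolute terms T_C = 284.85 K and T_H = 292.15 K, so ΔT = 7.300 K.
COP_Carnot = T_H/ΔT = 292.15/7.300 = 40.02.
Resistance heating needs Ẇ_res = Q̇_H = 279000 Btu/h; the reversible heat pump needs only Ẇ_hp = Q̇_H/COP = 6971 Btu/h.
Saving = 279000 − 6971 = 272000 Btu/h.

270000 Btu/h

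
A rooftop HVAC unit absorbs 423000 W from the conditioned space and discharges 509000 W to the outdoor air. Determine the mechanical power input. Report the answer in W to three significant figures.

For a cyclic device the first law requires Q̇_H = Q̇_C + Ẇ.
Ẇ = Q̇_H − Q̇_C = 86000 W.

86000 W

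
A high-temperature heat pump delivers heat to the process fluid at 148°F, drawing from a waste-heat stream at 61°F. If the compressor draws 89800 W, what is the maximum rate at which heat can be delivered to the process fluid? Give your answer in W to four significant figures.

In absolute terms T_C = 289.26 K and T_H = 337.59 K, so ΔT = 48.33 K.
COP_Carnot = T_H/ΔT = 337.59/48.33 = 6.985.
Q̇_max = COP_Carnot × Ẇ = 6.985 × 89800 W = 627200 W.

627200 W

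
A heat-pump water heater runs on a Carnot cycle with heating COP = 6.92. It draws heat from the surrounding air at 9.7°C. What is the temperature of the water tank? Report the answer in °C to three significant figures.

57.5 °C

COP_HP = T_H/(T_H − T_C) rearranges to T_H = COP·T_C/(COP − 1).
With T_C = 282.85 K, T_H = 6.92 × 282.85/5.920 = 330.63 K.
Converting, 330.63 K = 57.48°C.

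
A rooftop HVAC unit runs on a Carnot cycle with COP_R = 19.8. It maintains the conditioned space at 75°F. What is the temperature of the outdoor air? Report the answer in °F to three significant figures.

COP_R = T_C/(T_H − T_C) gives T_H − T_C = T_C/COP.
With T_C = 297.04 K, T_H = 297.04 × (1 + 1/19.8) = 312.04 K.
Converting, 312.04 K = 102.00°F.

102 °F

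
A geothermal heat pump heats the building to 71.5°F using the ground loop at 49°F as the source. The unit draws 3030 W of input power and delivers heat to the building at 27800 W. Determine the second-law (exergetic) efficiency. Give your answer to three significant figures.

0.389

COP_actual = Q̇_H/Ẇ = 27800/3030 = 9.175.
In absolute terms T_C = 282.59 K and T_H = 295.09 K, so ΔT = 12.50 K.
COP_Carnot = T_H/ΔT = 295.09/12.50 = 23.61.
η_II = COP_actual/COP_Carnot = 9.175/23.61 = 0.3886.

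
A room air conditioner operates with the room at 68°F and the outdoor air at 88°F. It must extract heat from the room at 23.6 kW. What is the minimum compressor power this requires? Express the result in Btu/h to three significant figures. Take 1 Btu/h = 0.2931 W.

3050 Btu/h

In absolute terms T_C = 293.15 K and T_H = 304.26 K, so ΔT = 11.11 K.
COP_Carnot = T_C/ΔT = 293.15/11.11 = 26.38.
Ẇ_min = Q̇/COP_Carnot = 23.60/26.38 = 0.8945 kW = 3052 Btu/h.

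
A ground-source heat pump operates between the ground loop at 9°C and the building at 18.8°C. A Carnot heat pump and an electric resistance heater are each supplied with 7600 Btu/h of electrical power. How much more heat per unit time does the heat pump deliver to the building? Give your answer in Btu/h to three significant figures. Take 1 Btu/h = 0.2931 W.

In absolute terms T_C = 282.15 K and T_H = 291.95 K, so ΔT = 9.800 K.
COP_Carnot = T_H/ΔT = 291.95/9.800 = 29.79.
The heat pump delivers Q̇_H = COP × Ẇ = 226400 Btu/h; the resistance heater delivers Ẇ = 7600 Btu/h.
Extra = (COP − 1)·Ẇ = 218800 Btu/h.

219000 Btu/h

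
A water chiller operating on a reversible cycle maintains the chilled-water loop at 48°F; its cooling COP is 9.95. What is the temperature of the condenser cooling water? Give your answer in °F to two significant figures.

COP_R = T_C/(T_H − T_C) gives T_H − T_C = T_C/COP.
With T_C = 282.04 K, T_H = 282.04 × (1 + 1/9.95) = 310.38 K.
Converting, 310.38 K = 99.02°F.

99 °F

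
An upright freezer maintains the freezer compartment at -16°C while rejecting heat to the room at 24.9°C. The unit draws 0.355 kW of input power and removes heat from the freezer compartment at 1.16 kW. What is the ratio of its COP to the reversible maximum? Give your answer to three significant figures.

0.520

COP_actual = Q̇_C/Ẇ = 1.160/0.3550 = 3.268.
In absolute terms T_C = 257.15 K and T_H = 298.05 K, so ΔT = 40.90 K.
COP_Carnot = T_C/ΔT = 257.15/40.90 = 6.287.
η_II = COP_actual/COP_Carnot = 3.268/6.287 = 0.5197.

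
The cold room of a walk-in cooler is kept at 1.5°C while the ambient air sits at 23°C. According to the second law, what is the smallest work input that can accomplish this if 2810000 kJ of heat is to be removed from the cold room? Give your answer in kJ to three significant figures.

220000 kJ

In absolute terms T_C = 274.65 K and T_H = 296.15 K, so ΔT = 21.50 K.
The reversible limit is COP_R = T_C/ΔT = 12.77, so W_min = Q_C/COP = Q_C·ΔT/T_C.
W_min = 2810000 × 21.50/274.65 = 220000 kJ.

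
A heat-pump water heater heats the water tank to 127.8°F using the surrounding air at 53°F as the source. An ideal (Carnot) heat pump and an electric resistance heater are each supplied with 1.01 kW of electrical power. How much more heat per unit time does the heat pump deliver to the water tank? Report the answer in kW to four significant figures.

6.922 kW

In absolute terms T_C = 284.82 K and T_H = 326.37 K, so ΔT = 41.56 K.
COP_Carnot = T_H/ΔT = 326.37/41.56 = 7.854.
The heat pump delivers Q̇_H = COP × Ẇ = 7.932 kW; the resistance heater delivers Ẇ = 1.010 kW.
Extra = (COP − 1)·Ẇ = 6.922 kW.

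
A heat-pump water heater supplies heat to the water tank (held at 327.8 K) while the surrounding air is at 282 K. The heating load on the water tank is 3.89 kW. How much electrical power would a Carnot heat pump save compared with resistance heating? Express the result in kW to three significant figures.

3.35 kW

The reservoir spacing is ΔT = 327.8 − 282 = 45.80 K.
COP_Carnot = T_H/ΔT = 327.80/45.80 = 7.157.
Resistance heating needs Ẇ_res = Q̇_H = 3.890 kW; the reversible heat pump needs only Ẇ_hp = Q̇_H/COP = 0.5435 kW.
Saving = 3.890 − 0.5435 = 3.346 kW.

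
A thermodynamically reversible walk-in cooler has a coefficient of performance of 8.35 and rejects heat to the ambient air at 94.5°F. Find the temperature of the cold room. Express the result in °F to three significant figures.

35.2 °F

For a Carnot refrigerator COP_R = T_C/(T_H − T_C), so T_C = COP·T_H/(1 + COP).
With T_H = 307.87 K, T_C = 8.35 × 307.87/9.350 = 274.94 K.
Converting, 274.94 K = 35.23°F.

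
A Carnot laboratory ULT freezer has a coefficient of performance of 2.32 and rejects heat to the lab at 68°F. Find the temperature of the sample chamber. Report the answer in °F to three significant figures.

For a Carnot refrigerator COP_R = T_C/(T_H − T_C), so T_C = COP·T_H/(1 + COP).
With T_H = 293.15 K, T_C = 2.32 × 293.15/3.320 = 204.85 K.
Converting, 204.85 K = -90.94°F.

-90.9 °F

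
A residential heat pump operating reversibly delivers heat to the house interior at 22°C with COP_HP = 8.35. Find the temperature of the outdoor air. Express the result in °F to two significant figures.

COP_HP = T_H/(T_H − T_C) gives T_H − T_C = T_H/COP.
With T_H = 295.15 K, T_C = 295.15 × (1 − 1/8.35) = 259.80 K.
Converting, 259.80 K = 7.97°F.

8.0 °F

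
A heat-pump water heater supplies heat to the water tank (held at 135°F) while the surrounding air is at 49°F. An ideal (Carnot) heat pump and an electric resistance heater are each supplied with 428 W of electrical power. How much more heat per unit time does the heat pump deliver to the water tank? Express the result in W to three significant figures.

In absolute terms T_C = 282.59 K and T_H = 330.37 K, so ΔT = 47.78 K.
COP_Carnot = T_H/ΔT = 330.37/47.78 = 6.915.
The heat pump delivers Q̇_H = COP × Ẇ = 2960 W; the resistance heater delivers Ẇ = 428.0 W.
Extra = (COP − 1)·Ẇ = 2532 W.

2530 W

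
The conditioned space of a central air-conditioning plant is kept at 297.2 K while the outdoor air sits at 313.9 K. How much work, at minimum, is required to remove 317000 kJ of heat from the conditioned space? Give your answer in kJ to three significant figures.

17800 kJ

The reservoir spacing is ΔT = 313.9 − 297.2 = 16.70 K.
The reversible limit is COP_R = T_C/ΔT = 17.80, so W_min = Q_C/COP = Q_C·ΔT/T_C.
W_min = 317000 × 16.70/297.20 = 17810 kJ.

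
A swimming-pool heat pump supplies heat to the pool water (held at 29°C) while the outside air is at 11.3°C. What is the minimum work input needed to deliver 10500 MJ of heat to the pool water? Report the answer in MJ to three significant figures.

In absolute terms T_C = 284.45 K and T_H = 302.15 K, so ΔT = 17.70 K.
The reversible limit is COP_HP = T_H/ΔT = 17.07, so W_min = Q_H/COP = Q_H·ΔT/T_H.
W_min = 10500 × 17.70/302.15 = 615.1 MJ.

615 MJ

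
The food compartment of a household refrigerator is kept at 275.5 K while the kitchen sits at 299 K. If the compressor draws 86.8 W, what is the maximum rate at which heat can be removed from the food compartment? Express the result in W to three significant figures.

The reservoir spacing is ΔT = 299 − 275.5 = 23.50 K.
COP_Carnot = T_C/ΔT = 275.50/23.50 = 11.72.
Q̇_max = COP_Carnot × Ẇ = 11.72 × 86.80 W = 1018 W.

1020 W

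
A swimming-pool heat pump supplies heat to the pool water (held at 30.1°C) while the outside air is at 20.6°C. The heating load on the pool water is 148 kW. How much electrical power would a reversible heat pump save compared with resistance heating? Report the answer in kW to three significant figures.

143 kW

In absolute terms T_C = 293.75 K and T_H = 303.25 K, so ΔT = 9.500 K.
COP_Carnot = T_H/ΔT = 303.25/9.500 = 31.92.
Resistance heating needs Ẇ_res = Q̇_H = 148.0 kW; the reversible heat pump needs only Ẇ_hp = Q̇_H/COP = 4.636 kW.
Saving = 148.0 − 4.636 = 143.4 kW.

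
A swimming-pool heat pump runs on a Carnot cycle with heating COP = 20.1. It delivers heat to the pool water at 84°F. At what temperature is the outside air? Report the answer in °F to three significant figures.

COP_HP = T_H/(T_H − T_C) gives T_H − T_C = T_H/COP.
With T_H = 302.04 K, T_C = 302.04 × (1 − 1/20.1) = 287.01 K.
Converting, 287.01 K = 56.95°F.

57.0 °F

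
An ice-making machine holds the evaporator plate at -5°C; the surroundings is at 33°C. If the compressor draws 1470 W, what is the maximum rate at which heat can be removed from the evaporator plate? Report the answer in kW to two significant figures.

10 kW

In absolute terms T_C = 268.15 K and T_H = 306.15 K, so ΔT = 38.00 K.
COP_Carnot = T_C/ΔT = 268.15/38.00 = 7.057.
Q̇_max = COP_Carnot × Ẇ = 7.057 × 1470 W = 10370 W = 10.37 kW.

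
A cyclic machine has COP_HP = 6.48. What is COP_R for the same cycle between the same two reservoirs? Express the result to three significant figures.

5.48

Since Q_H = Q_C + W for any cycle, COP_R = Q_C/W = Q_H/W − 1.
COP_R = 6.48 − 1 = 5.48.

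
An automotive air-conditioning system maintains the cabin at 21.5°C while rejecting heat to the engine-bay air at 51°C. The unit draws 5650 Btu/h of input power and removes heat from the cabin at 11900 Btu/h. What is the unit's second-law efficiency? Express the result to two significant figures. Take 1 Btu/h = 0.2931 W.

COP_actual = Q̇_C/Ẇ = 11900/5650 = 2.106.
In absolute terms T_C = 294.65 K and T_H = 324.15 K, so ΔT = 29.50 K.
COP_Carnot = T_C/ΔT = 294.65/29.50 = 9.988.
η_II = COP_actual/COP_Carnot = 2.106/9.988 = 0.2109.

0.21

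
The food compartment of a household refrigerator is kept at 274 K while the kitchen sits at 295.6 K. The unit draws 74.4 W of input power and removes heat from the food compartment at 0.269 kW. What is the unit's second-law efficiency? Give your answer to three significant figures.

Converting, Q̇_C = 0.2690 kW = 269.0 W, so COP_actual = Q̇_C/Ẇ = 269.0/74.40 = 3.616.
The reservoir spacing is ΔT = 295.6 − 274 = 21.60 K.
COP_Carnot = T_C/ΔT = 274.00/21.60 = 12.69.
η_II = COP_actual/COP_Carnot = 3.616/12.69 = 0.2850.

0.285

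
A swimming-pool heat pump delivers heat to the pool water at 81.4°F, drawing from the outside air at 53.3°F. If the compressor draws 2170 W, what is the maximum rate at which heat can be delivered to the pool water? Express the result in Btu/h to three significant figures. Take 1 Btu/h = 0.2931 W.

In absolute terms T_C = 284.98 K and T_H = 300.59 K, so ΔT = 15.61 K.
COP_Carnot = T_H/ΔT = 300.59/15.61 = 19.26.
Q̇_max = COP_Carnot × Ẇ = 19.26 × 2170 W = 41780 W = 142600 Btu/h.

143000 Btu/h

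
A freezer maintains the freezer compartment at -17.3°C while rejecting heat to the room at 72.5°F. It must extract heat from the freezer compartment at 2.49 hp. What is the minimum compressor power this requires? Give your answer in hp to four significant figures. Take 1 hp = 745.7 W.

In absolute terms T_C = 255.85 K and T_H = 295.65 K, so ΔT = 39.80 K.
COP_Carnot = T_C/ΔT = 255.85/39.80 = 6.428.
Ẇ_min = Q̇/COP_Carnot = 2.490/6.428 = 0.3873 hp.

0.3873 hp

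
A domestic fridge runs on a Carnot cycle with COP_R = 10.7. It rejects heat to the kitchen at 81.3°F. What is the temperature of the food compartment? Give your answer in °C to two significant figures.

For a Carnot refrigerator COP_R = T_C/(T_H − T_C), so T_C = COP·T_H/(1 + COP).
With T_H = 300.54 K, T_C = 10.7 × 300.54/11.70 = 274.85 K.
Converting, 274.85 K = 1.70°C.

1.7 °C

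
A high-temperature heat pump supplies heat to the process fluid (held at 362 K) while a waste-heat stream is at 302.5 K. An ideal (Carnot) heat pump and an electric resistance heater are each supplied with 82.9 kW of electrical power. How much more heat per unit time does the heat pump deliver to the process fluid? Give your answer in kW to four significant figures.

421.5 kW

The reservoir spacing is ΔT = 362 − 302.5 = 59.50 K.
COP_Carnot = T_H/ΔT = 362.00/59.50 = 6.084.
The heat pump delivers Q̇_H = COP × Ẇ = 504.4 kW; the resistance heater delivers Ẇ = 82.90 kW.
Extra = (COP − 1)·Ẇ = 421.5 kW.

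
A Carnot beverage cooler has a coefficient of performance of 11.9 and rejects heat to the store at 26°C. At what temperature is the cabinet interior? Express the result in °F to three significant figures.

For a Carnot refrigerator COP_R = T_C/(T_H − T_C), so T_C = COP·T_H/(1 + COP).
With T_H = 299.15 K, T_C = 11.9 × 299.15/12.90 = 275.96 K.
Converting, 275.96 K = 37.06°F.

37.1 °F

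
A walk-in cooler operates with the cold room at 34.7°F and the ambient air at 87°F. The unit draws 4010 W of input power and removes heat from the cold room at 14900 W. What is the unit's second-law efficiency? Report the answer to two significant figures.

0.39

COP_actual = Q̇_C/Ẇ = 14900/4010 = 3.716.
In absolute terms T_C = 274.65 K and T_H = 303.71 K, so ΔT = 29.06 K.
COP_Carnot = T_C/ΔT = 274.65/29.06 = 9.453.
η_II = COP_actual/COP_Carnot = 3.716/9.453 = 0.3931.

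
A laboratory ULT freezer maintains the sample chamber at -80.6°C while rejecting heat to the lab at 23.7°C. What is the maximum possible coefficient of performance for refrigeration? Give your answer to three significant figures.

1.85

In absolute terms T_C = 192.55 K and T_H = 296.85 K, so ΔT = 104.3 K.
For a reversible cycle, COP_Carnot = T_C/ΔT = 192.55/104.3 = 1.846.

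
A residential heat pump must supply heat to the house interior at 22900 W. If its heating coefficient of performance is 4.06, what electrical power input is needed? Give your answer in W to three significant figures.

Ẇ = Q̇_H/COP_HP = 22900/4.06 = 5640 W.

5640 W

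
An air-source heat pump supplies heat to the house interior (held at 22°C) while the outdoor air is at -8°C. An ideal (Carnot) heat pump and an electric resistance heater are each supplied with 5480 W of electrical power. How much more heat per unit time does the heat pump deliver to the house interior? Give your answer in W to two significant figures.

48000 W

In absolute terms T_C = 265.15 K and T_H = 295.15 K, so ΔT = 30.00 K.
COP_Carnot = T_H/ΔT = 295.15/30.00 = 9.838.
The heat pump delivers Q̇_H = COP × Ẇ = 53910 W; the resistance heater delivers Ẇ = 5480 W.
Extra = (COP − 1)·Ẇ = 48430 W.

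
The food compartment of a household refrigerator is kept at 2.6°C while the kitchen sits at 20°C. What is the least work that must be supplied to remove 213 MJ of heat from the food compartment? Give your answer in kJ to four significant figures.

In absolute terms T_C = 275.75 K and T_H = 293.15 K, so ΔT = 17.40 K.
The reversible limit is COP_R = T_C/ΔT = 15.85, so W_min = Q_C/COP = Q_C·ΔT/T_C.
W_min = 213.0 × 17.40/275.75 = 13.44 MJ = 13440 kJ.

13440 kJ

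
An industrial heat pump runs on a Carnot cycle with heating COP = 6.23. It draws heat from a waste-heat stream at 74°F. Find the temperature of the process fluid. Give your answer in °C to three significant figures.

80.0 °C

COP_HP = T_H/(T_H − T_C) rearranges to T_H = COP·T_C/(COP − 1).
With T_C = 296.48 K, T_H = 6.23 × 296.48/5.230 = 353.17 K.
Converting, 353.17 K = 80.02°C.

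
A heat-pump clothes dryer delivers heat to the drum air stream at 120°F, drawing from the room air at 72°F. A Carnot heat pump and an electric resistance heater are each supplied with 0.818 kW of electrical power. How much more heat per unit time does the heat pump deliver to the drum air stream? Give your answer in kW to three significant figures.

In absolute terms T_C = 295.37 K and T_H = 322.04 K, so ΔT = 26.67 K.
COP_Carnot = T_H/ΔT = 322.04/26.67 = 12.08.
The heat pump delivers Q̇_H = COP × Ẇ = 9.879 kW; the resistance heater delivers Ẇ = 0.8180 kW.
Extra = (COP − 1)·Ẇ = 9.061 kW.

9.06 kW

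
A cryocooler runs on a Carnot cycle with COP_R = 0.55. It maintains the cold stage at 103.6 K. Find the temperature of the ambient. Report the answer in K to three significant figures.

292 K

COP_R = T_C/(T_H − T_C) gives T_H − T_C = T_C/COP.
With T_C = 103.60 K, T_H = 103.60 × (1 + 1/0.55) = 291.96 K.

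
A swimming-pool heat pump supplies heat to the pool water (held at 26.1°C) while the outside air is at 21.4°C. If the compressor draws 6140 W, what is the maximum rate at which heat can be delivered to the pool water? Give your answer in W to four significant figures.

390900 W

In absolute terms T_C = 294.55 K and T_H = 299.25 K, so ΔT = 4.700 K.
COP_Carnot = T_H/ΔT = 299.25/4.700 = 63.67.
Q̇_max = COP_Carnot × Ẇ = 63.67 × 6140 W = 390900 W.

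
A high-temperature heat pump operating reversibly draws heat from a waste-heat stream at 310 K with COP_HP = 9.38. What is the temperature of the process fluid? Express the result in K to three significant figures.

COP_HP = T_H/(T_H − T_C) rearranges to T_H = COP·T_C/(COP − 1).
With T_C = 310.00 K, T_H = 9.38 × 310.00/8.380 = 346.99 K.

347 K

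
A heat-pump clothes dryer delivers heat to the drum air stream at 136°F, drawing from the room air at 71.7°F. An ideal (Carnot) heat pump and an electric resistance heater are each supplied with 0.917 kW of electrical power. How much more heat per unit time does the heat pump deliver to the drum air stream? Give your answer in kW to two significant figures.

In absolute terms T_C = 295.21 K and T_H = 330.93 K, so ΔT = 35.72 K.
COP_Carnot = T_H/ΔT = 330.93/35.72 = 9.264.
The heat pump delivers Q̇_H = COP × Ẇ = 8.495 kW; the resistance heater delivers Ẇ = 0.9170 kW.
Extra = (COP − 1)·Ẇ = 7.578 kW.

7.6 kW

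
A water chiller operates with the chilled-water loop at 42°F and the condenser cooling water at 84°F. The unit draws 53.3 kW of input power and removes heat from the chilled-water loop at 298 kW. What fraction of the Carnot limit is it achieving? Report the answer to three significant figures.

COP_actual = Q̇_C/Ẇ = 298.0/53.30 = 5.591.
In absolute terms T_C = 278.71 K and T_H = 302.04 K, so ΔT = 23.33 K.
COP_Carnot = T_C/ΔT = 278.71/23.33 = 11.94.
η_II = COP_actual/COP_Carnot = 5.591/11.94 = 0.4681.

0.468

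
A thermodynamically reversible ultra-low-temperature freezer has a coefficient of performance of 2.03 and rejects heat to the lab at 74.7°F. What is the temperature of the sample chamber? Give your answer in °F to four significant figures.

For a Carnot refrigerator COP_R = T_C/(T_H − T_C), so T_C = COP·T_H/(1 + COP).
With T_H = 296.87 K, T_C = 2.03 × 296.87/3.030 = 198.89 K.
Converting, 198.89 K = -101.66°F.

-101.7 °F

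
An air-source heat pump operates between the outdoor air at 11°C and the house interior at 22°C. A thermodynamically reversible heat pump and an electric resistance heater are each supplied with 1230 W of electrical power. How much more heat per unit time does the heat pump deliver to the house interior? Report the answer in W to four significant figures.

31770 W

In absolute terms T_C = 284.15 K and T_H = 295.15 K, so ΔT = 11.00 K.
COP_Carnot = T_H/ΔT = 295.15/11.00 = 26.83.
The heat pump delivers Q̇_H = COP × Ẇ = 33000 W; the resistance heater delivers Ẇ = 1230 W.
Extra = (COP − 1)·Ẇ = 31770 W.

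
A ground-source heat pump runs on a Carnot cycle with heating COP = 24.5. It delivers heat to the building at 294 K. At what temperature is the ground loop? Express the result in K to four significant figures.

282.0 K

COP_HP = T_H/(T_H − T_C) gives T_H − T_C = T_H/COP.
With T_H = 294.00 K, T_C = 294.00 × (1 − 1/24.5) = 282.00 K.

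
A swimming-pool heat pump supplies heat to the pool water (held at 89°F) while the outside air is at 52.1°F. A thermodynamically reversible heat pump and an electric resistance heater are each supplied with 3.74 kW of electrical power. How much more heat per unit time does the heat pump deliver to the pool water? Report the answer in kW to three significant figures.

51.9 kW

In absolute terms T_C = 284.32 K and T_H = 304.82 K, so ΔT = 20.50 K.
COP_Carnot = T_H/ΔT = 304.82/20.50 = 14.87.
The heat pump delivers Q̇_H = COP × Ẇ = 55.61 kW; the resistance heater delivers Ẇ = 3.740 kW.
Extra = (COP − 1)·Ẇ = 51.87 kW.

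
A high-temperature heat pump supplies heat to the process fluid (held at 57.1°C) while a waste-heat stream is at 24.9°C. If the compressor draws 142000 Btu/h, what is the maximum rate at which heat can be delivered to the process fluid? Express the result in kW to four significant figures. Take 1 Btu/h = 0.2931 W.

In absolute terms T_C = 298.05 K and T_H = 330.25 K, so ΔT = 32.20 K.
COP_Carnot = T_H/ΔT = 330.25/32.20 = 10.26.
Q̇_max = COP_Carnot × Ẇ = 10.26 × 142000 Btu/h = 1456000 Btu/h = 426.9 kW.

426.9 kW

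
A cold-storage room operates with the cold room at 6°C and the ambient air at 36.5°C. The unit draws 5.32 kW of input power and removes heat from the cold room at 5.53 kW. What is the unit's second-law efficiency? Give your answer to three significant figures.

COP_actual = Q̇_C/Ẇ = 5.530/5.320 = 1.039.
In absolute terms T_C = 279.15 K and T_H = 309.65 K, so ΔT = 30.50 K.
COP_Carnot = T_C/ΔT = 279.15/30.50 = 9.152.
η_II = COP_actual/COP_Carnot = 1.039/9.152 = 0.1136.

0.114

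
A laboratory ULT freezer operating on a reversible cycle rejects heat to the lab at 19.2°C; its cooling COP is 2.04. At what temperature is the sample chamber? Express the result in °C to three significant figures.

-77.0 °C

For a Carnot refrigerator COP_R = T_C/(T_H − T_C), so T_C = COP·T_H/(1 + COP).
With T_H = 292.35 K, T_C = 2.04 × 292.35/3.040 = 196.18 K.
Converting, 196.18 K = -76.97°C.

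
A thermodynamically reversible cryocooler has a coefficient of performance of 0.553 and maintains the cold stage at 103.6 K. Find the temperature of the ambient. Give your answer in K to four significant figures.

290.9 K

COP_R = T_C/(T_H − T_C) gives T_H − T_C = T_C/COP.
With T_C = 103.60 K, T_H = 103.60 × (1 + 1/0.553) = 290.94 K.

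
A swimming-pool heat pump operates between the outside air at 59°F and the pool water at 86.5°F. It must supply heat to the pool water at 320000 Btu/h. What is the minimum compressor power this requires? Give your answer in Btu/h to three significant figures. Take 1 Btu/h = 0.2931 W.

16100 Btu/h

In absolute terms T_C = 288.15 K and T_H = 303.43 K, so ΔT = 15.28 K.
COP_Carnot = T_H/ΔT = 303.43/15.28 = 19.86.
Ẇ_min = Q̇/COP_Carnot = 320000/19.86 = 16110 Btu/h.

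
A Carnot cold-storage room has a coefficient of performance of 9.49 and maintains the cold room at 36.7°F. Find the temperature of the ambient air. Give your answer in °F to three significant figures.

COP_R = T_C/(T_H − T_C) gives T_H − T_C = T_C/COP.
With T_C = 275.76 K, T_H = 275.76 × (1 + 1/9.49) = 304.82 K.
Converting, 304.82 K = 89.00°F.

89.0 °F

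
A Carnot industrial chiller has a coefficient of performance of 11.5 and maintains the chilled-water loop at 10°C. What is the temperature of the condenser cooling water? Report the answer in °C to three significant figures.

34.6 °C

COP_R = T_C/(T_H − T_C) gives T_H − T_C = T_C/COP.
With T_C = 283.15 K, T_H = 283.15 × (1 + 1/11.5) = 307.77 K.
Converting, 307.77 K = 34.62°C.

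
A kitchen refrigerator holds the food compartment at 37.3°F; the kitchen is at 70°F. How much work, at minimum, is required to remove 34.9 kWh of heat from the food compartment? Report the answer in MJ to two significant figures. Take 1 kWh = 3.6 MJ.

In absolute terms T_C = 276.09 K and T_H = 294.26 K, so ΔT = 18.17 K.
The reversible limit is COP_R = T_C/ΔT = 15.20, so W_min = Q_C/COP = Q_C·ΔT/T_C.
W_min = 34.90 × 18.17/276.09 = 2.296 kWh = 8.267 MJ.

8.3 MJ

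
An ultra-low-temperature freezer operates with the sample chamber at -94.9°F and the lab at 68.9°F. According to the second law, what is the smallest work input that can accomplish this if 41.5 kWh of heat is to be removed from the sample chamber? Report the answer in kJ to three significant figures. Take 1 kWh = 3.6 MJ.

67100 kJ

In absolute terms T_C = 202.65 K and T_H = 293.65 K, so ΔT = 91.00 K.
The reversible limit is COP_R = T_C/ΔT = 2.227, so W_min = Q_C/COP = Q_C·ΔT/T_C.
W_min = 41.50 × 91.00/202.65 = 18.64 kWh = 67090 kJ.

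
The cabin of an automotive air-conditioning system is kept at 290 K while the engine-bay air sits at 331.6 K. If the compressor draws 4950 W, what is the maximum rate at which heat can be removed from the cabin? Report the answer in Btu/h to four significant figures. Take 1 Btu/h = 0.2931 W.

117700 Btu/h

The reservoir spacing is ΔT = 331.6 − 290 = 41.60 K.
COP_Carnot = T_C/ΔT = 290.00/41.60 = 6.971.
Q̇_max = COP_Carnot × Ẇ = 6.971 × 4950 W = 34510 W = 117700 Btu/h.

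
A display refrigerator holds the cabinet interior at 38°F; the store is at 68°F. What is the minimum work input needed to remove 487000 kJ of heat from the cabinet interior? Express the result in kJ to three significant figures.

In absolute terms T_C = 276.48 K and T_H = 293.15 K, so ΔT = 16.67 K.
The reversible limit is COP_R = T_C/ΔT = 16.59, so W_min = Q_C/COP = Q_C·ΔT/T_C.
W_min = 487000 × 16.67/276.48 = 29360 kJ.

29400 kJ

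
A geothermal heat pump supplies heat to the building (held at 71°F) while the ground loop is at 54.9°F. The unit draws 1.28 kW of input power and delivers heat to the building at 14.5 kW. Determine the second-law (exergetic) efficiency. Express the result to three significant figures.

0.344

COP_actual = Q̇_H/Ẇ = 14.50/1.280 = 11.33.
In absolute terms T_C = 285.87 K and T_H = 294.82 K, so ΔT = 8.944 K.
COP_Carnot = T_H/ΔT = 294.82/8.944 = 32.96.
η_II = COP_actual/COP_Carnot = 11.33/32.96 = 0.3437.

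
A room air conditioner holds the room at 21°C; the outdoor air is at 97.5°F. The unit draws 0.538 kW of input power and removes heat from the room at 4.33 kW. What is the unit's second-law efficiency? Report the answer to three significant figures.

COP_actual = Q̇_C/Ẇ = 4.330/0.5380 = 8.048.
In absolute terms T_C = 294.15 K and T_H = 309.54 K, so ΔT = 15.39 K.
COP_Carnot = T_C/ΔT = 294.15/15.39 = 19.11.
η_II = COP_actual/COP_Carnot = 8.048/19.11 = 0.4211.

0.421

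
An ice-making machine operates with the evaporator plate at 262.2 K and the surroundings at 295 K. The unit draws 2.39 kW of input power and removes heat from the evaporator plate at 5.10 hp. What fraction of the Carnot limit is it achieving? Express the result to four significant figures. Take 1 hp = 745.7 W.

0.1991

Converting, Q̇_C = 5.100 hp = 3.803 kW, so COP_actual = Q̇_C/Ẇ = 3.803/2.390 = 1.591.
The reservoir spacing is ΔT = 295 − 262.2 = 32.80 K.
COP_Carnot = T_C/ΔT = 262.20/32.80 = 7.994.
η_II = COP_actual/COP_Carnot = 1.591/7.994 = 0.1991.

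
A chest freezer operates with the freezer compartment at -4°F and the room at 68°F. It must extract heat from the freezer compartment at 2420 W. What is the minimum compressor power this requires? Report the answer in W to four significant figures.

382.4 W

In absolute terms T_C = 253.15 K and T_H = 293.15 K, so ΔT = 40.00 K.
COP_Carnot = T_C/ΔT = 253.15/40.00 = 6.329.
Ẇ_min = Q̇/COP_Carnot = 2420/6.329 = 382.4 W.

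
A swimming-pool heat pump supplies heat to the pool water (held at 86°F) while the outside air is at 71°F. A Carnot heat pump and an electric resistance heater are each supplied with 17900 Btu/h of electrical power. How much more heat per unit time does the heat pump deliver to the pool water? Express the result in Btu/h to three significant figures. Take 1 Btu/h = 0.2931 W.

In absolute terms T_C = 294.82 K and T_H = 303.15 K, so ΔT = 8.333 K.
COP_Carnot = T_H/ΔT = 303.15/8.333 = 36.38.
The heat pump delivers Q̇_H = COP × Ẇ = 651200 Btu/h; the resistance heater delivers Ẇ = 17900 Btu/h.
Extra = (COP − 1)·Ẇ = 633300 Btu/h.

633000 Btu/h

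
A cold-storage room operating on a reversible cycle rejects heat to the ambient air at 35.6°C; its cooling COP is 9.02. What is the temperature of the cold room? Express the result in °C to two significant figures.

For a Carnot refrigerator COP_R = T_C/(T_H − T_C), so T_C = COP·T_H/(1 + COP).
With T_H = 308.75 K, T_C = 9.02 × 308.75/10.02 = 277.94 K.
Converting, 277.94 K = 4.79°C.

4.8 °C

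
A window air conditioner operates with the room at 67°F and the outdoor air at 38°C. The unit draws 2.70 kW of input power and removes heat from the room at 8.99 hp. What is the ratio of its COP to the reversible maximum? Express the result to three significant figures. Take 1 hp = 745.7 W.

0.157

Converting, Q̇_C = 8.990 hp = 6.704 kW, so COP_actual = Q̇_C/Ẇ = 6.704/2.700 = 2.483.
In absolute terms T_C = 292.59 K and T_H = 311.15 K, so ΔT = 18.56 K.
COP_Carnot = T_C/ΔT = 292.59/18.56 = 15.77.
η_II = COP_actual/COP_Carnot = 2.483/15.77 = 0.1575.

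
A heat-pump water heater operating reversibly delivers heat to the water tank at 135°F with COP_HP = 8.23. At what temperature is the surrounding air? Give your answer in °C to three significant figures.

17.1 °C

COP_HP = T_H/(T_H − T_C) gives T_H − T_C = T_H/COP.
With T_H = 330.37 K, T_C = 330.37 × (1 − 1/8.23) = 290.23 K.
Converting, 290.23 K = 17.08°C.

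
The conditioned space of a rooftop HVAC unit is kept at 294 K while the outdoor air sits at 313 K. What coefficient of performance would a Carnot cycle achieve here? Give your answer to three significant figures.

The reservoir spacing is ΔT = 313 − 294 = 19.00 K.
For a reversible cycle, COP_Carnot = T_C/ΔT = 294.00/19.00 = 15.47.

15.5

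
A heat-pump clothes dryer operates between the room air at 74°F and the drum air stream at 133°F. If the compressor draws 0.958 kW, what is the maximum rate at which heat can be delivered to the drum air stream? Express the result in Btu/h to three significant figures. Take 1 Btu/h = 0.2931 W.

In absolute terms T_C = 296.48 K and T_H = 329.26 K, so ΔT = 32.78 K.
COP_Carnot = T_H/ΔT = 329.26/32.78 = 10.05.
Q̇_max = COP_Carnot × Ẇ = 10.05 × 0.9580 kW = 9.623 kW = 32830 Btu/h.

32800 Btu/h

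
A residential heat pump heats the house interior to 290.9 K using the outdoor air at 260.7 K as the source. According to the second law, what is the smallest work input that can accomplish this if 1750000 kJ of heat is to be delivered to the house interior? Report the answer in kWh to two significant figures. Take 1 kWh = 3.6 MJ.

50 kWh

The reservoir spacing is ΔT = 290.9 − 260.7 = 30.20 K.
The reversible limit is COP_HP = T_H/ΔT = 9.632, so W_min = Q_H/COP = Q_H·ΔT/T_H.
W_min = 1750000 × 30.20/290.90 = 181700 kJ = 50.47 kWh.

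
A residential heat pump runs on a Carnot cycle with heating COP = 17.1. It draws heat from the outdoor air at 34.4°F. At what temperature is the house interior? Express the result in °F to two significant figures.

65 °F

COP_HP = T_H/(T_H − T_C) rearranges to T_H = COP·T_C/(COP − 1).
With T_C = 274.48 K, T_H = 17.1 × 274.48/16.10 = 291.53 K.
Converting, 291.53 K = 65.09°F.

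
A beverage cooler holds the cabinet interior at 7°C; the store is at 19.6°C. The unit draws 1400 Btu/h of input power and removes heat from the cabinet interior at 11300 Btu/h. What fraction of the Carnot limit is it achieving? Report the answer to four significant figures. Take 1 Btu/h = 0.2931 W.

COP_actual = Q̇_C/Ẇ = 11300/1400 = 8.071.
In absolute terms T_C = 280.15 K and T_H = 292.75 K, so ΔT = 12.60 K.
COP_Carnot = T_C/ΔT = 280.15/12.60 = 22.23.
η_II = COP_actual/COP_Carnot = 8.071/22.23 = 0.3630.

0.3630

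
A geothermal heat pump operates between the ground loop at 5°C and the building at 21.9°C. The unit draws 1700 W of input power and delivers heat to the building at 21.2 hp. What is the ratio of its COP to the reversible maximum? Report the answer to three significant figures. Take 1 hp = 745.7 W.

Converting, Q̇_H = 21.20 hp = 15810 W, so COP_actual = Q̇_H/Ẇ = 15810/1700 = 9.299.
In absolute terms T_C = 278.15 K and T_H = 295.05 K, so ΔT = 16.90 K.
COP_Carnot = T_H/ΔT = 295.05/16.90 = 17.46.
η_II = COP_actual/COP_Carnot = 9.299/17.46 = 0.5327.

0.533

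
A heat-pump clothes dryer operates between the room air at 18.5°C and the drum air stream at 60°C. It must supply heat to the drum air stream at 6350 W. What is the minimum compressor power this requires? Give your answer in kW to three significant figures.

0.791 kW

In absolute terms T_C = 291.65 K and T_H = 333.15 K, so ΔT = 41.50 K.
COP_Carnot = T_H/ΔT = 333.15/41.50 = 8.028.
Ẇ_min = Q̇/COP_Carnot = 6350/8.028 = 791.0 W = 0.7910 kW.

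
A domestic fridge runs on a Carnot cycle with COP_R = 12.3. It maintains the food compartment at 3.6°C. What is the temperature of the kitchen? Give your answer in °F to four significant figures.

78.98 °F

COP_R = T_C/(T_H − T_C) gives T_H − T_C = T_C/COP.
With T_C = 276.75 K, T_H = 276.75 × (1 + 1/12.3) = 299.25 K.
Converting, 299.25 K = 78.98°F.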